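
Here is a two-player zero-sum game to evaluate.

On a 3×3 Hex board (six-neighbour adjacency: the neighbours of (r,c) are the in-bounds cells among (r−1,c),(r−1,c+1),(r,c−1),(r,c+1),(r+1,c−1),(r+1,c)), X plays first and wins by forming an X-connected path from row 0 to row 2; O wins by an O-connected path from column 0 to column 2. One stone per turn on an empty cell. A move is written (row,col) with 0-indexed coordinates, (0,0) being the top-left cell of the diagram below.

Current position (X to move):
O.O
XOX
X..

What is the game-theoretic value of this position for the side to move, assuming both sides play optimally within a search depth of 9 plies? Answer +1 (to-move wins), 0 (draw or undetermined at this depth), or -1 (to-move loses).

value(O.O/XOX/X.., X) = +1

[O.O/XOX/X..] X move#1: (0,1):+1/OXO/XOX/X..*, (2,1):-1/O.O/XOX/XX., (2,2):-1/O.O/XOX/X.X
[OXO/XOX/X..] end (terminal -1, O#2); searched O.O/XOX/X.. to 9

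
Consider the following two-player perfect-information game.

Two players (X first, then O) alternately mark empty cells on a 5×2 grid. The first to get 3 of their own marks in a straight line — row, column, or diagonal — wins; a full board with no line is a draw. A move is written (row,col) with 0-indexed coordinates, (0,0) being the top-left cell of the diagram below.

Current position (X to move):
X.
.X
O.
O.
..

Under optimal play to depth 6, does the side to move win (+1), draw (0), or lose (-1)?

[X./.X/O./O./..] X move#1: (0,1):-1/XX/.X/O./O./..*, (1,0):-1/X./XX/O./O./.., (2,1):-1/X./.X/OX/O./.., (3,1):-1/X./.X/O./OX/.., (4,0):-1/X./.X/O./O./X., (4,1):-1/X./.X/O./O./.X
[XX/.X/O./O./..] O move#2: (1,0):+1/XX/OX/O./O./..*, (2,1):+1/XX/.X/OO/O./.., (3,1):-1/XX/.X/O./OO/.., (4,0):+1/XX/.X/O./O./O., (4,1):-1/XX/.X/O./O./.O
[XX/OX/O./O./..] end (terminal -1, X#3); searched X./.X/O./O./.. to 6

value(X./.X/O./O./.., X) = -1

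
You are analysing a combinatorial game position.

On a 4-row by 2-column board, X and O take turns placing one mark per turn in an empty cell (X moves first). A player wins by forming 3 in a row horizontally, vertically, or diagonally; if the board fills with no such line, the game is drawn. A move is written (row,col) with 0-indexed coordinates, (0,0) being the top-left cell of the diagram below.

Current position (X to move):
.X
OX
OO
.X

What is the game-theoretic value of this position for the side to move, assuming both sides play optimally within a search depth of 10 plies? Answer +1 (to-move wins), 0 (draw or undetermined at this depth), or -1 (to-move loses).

p1 X@[.X/OX/OO/.X]: (0,0)[XX/OX/OO/.X]-1* (3,0)[.X/OX/OO/XX]-1
p2 O@[XX/OX/OO/.X]: (3,0)[XX/OX/OO/OX]+1*
p3 X@[XX/OX/OO/OX] terminal -1; root [.X/OX/OO/.X] d10

value(.X/OX/OO/.X, X) = -1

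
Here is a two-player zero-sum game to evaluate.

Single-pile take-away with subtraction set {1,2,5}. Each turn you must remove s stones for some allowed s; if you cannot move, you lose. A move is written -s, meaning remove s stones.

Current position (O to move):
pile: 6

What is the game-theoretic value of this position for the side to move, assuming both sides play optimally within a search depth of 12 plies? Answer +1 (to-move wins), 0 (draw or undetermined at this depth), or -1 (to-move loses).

value(6, O) = -1

ply 1, O at 6 | -1=-1→5*; -2=-1→4; -5=-1→1
ply 2, X at 5 | -1=-1→4; -2=+1→3*; -5=+1→0
ply 3, O at 3 | -1=-1→2*; -2=-1→1
ply 4, X at 2 | -1=-1→1; -2=+1→0*
ply 5: 0 is terminal -1 (O); from 6 depth 12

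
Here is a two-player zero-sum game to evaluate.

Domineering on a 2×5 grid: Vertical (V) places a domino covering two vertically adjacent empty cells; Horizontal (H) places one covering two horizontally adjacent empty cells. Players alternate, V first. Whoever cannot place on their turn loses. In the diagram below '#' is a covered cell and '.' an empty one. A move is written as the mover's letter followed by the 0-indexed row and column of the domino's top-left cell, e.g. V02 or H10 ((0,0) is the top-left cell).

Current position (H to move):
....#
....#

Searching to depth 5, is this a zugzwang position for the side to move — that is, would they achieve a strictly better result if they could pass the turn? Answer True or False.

p1 H@[....#/....#]: H00[##..#/....#]-1 H01[.##.#/....#]+1* H02[..###/....#]-1 H10[....#/##..#]-1 H11[....#/.##.#]+1 H12[....#/..###]-1
p2 V@[.##.#/....#]: V00[###.#/#...#]-1* V03[.####/...##]-1
p3 H@[###.#/#...#]: H11[###.#/###.#]-1 H12[###.#/#.###]+1*
p4 V@[###.#/#.###] terminal -1; root [....#/....#] d5
suppose H passes — search the same position with V to move:
pass> p1 V@[....#/....#]: V00[#...#/#...#]-1* V01[.#..#/.#..#]-1 V02[..#.#/..#.#]-1 V03[...##/...##]-1
pass> p2 H@[#...#/#...#]: H01[###.#/#...#]+1* H02[#.###/#...#]+1 H11[#...#/###.#]+1 H12[#...#/#.###]+1
pass> p3 V@[###.#/#...#]: V03[#####/#..##]-1*
pass> p4 H@[#####/#..##]: H11[#####/#####]+1*
pass> p5 V@[#####/#####] terminal -1; root [....#/....#] d5
for H: play +1, pass +1

zugzwang(....#/....#, H) = False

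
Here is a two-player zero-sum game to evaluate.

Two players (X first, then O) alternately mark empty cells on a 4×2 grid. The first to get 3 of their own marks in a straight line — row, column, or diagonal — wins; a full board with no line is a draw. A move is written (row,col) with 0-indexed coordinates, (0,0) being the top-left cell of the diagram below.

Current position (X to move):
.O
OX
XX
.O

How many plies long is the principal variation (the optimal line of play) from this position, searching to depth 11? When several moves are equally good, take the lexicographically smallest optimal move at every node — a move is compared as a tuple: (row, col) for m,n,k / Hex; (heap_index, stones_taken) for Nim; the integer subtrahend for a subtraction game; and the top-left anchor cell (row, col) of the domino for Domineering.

PV length from [.O/OX/XX/.O]: 2 plies

p1 X@[.O/OX/XX/.O]: (0,0)[XO/OX/XX/.O]+0* (3,0)[.O/OX/XX/XO]+0
p2 O@[XO/OX/XX/.O]: (3,0)[XO/OX/XX/OO]+0*
p3 X@[XO/OX/XX/OO] terminal +0; root [.O/OX/XX/.O] d11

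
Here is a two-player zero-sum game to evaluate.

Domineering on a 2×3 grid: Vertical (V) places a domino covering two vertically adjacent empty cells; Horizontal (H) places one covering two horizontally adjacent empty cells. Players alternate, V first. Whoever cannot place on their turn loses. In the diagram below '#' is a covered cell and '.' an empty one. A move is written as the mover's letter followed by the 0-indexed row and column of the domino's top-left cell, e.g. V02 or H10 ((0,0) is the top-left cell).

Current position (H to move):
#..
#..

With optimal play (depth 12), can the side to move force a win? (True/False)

H winning at [#../#..]: True

ply 1, H at #../#.. | H01=+1→###/#..*; H11=+1→#../###
ply 2: ###/#.. is terminal -1 (V); from #../#.. depth 12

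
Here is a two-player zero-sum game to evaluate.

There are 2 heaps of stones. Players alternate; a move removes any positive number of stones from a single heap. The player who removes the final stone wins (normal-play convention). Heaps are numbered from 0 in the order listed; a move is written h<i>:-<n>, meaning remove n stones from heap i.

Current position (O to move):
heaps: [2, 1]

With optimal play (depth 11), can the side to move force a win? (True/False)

p1 O@[(2,1)]: h0:-1[(1,1)]+1* h0:-2[(0,1)]-1 h1:-1[(2,0)]-1
p2 X@[(1,1)]: h0:-1[(0,1)]-1* h1:-1[(1,0)]-1
p3 O@[(0,1)]: h1:-1[(0,0)]+1*
p4 X@[(0,0)] terminal -1; root [(2,1)] d11

O winning at [(2,1)]: True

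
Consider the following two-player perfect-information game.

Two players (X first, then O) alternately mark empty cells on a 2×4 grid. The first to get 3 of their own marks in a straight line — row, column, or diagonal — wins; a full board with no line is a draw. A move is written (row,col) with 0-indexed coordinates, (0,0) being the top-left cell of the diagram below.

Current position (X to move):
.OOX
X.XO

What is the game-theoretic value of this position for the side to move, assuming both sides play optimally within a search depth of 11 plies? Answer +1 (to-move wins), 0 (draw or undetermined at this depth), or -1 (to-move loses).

[.OOX/X.XO] X move#1: (0,0):+0/XOOX/X.XO, (1,1):+1/.OOX/XXXO*
[.OOX/XXXO] end (terminal -1, O#2); searched .OOX/X.XO to 11

value(.OOX/X.XO, X) = +1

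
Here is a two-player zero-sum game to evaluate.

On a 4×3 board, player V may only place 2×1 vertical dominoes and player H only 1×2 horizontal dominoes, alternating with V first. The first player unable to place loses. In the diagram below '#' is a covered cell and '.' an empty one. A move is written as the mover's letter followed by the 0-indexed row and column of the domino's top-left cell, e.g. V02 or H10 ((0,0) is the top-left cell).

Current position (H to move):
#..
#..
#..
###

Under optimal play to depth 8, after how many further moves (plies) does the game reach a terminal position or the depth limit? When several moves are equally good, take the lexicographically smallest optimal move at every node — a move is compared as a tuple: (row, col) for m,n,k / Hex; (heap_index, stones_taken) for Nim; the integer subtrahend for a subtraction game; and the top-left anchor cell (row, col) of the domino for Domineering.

PV length from [#../#../#../###]: 1 ply

[#../#../#../###] H move#1: H01:-1/###/#../#../###, H11:+1/#../###/#../###*, H21:-1/#../#../###/###
[#../###/#../###] end (terminal -1, V#2); searched #../#../#../### to 8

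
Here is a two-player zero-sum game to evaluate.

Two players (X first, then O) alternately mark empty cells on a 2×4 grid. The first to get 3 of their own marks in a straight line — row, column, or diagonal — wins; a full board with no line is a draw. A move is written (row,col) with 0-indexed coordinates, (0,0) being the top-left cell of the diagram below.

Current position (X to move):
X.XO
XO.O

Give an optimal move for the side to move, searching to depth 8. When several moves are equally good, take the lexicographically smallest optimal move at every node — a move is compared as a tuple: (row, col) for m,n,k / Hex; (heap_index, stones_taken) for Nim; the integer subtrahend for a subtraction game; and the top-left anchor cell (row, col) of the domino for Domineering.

X's best at [X.XO/XO.O]: (0,1)

ply 1, X at X.XO/XO.O | (0,1)=+1→XXXO/XO.O*; (1,2)=+0→X.XO/XOXO
ply 2: XXXO/XO.O is terminal -1 (O); from X.XO/XO.O depth 8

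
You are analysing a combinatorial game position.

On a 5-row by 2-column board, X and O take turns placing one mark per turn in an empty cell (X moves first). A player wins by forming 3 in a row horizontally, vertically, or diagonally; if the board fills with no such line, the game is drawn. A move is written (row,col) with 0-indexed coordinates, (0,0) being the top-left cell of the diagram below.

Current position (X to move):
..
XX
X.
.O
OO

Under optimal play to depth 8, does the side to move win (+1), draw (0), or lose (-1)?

ply 1, X at ../XX/X./.O/OO | (0,0)=+1→X./XX/X./.O/OO*; (0,1)=-1→.X/XX/X./.O/OO; (2,1)=+1→../XX/XX/.O/OO; (3,0)=+1→../XX/X./XO/OO
ply 2: X./XX/X./.O/OO is terminal -1 (O); from ../XX/X./.O/OO depth 8

value(../XX/X./.O/OO, X) = +1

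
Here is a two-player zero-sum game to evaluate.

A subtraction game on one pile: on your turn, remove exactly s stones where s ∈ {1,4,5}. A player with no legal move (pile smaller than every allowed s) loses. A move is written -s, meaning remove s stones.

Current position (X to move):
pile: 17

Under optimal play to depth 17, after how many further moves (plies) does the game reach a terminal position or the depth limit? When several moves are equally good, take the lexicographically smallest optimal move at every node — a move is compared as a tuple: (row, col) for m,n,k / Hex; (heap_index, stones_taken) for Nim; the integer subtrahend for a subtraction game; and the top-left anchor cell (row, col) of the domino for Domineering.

PV length from [17]: 9 plies

[17] X move#1: -1:+1/16*, -4:-1/13, -5:-1/12
[16] O move#2: -1:-1/15*, -4:-1/12, -5:-1/11
[15] X move#3: -1:-1/14, -4:-1/11, -5:+1/10*
[10] O move#4: -1:-1/9*, -4:-1/6, -5:-1/5
[9] X move#5: -1:+1/8*, -4:-1/5, -5:-1/4
[8] O move#6: -1:-1/7*, -4:-1/4, -5:-1/3
[7] X move#7: -1:-1/6, -4:-1/3, -5:+1/2*
[2] O move#8: -1:-1/1*
[1] X move#9: -1:+1/0*
[0] end (terminal -1, O#10); searched 17 to 17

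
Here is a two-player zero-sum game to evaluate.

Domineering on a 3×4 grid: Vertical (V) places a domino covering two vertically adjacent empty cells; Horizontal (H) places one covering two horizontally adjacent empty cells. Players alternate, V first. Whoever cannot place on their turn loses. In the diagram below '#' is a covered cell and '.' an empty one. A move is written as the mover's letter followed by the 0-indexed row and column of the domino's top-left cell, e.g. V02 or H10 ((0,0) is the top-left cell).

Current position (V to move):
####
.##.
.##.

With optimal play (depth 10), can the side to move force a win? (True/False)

p1 V@[####/.##./.##.]: V10[####/###./###.]+1* V13[####/.###/.###]+1
p2 H@[####/###./###.] terminal -1; root [####/.##./.##.] d10

V winning at [####/.##./.##.]: True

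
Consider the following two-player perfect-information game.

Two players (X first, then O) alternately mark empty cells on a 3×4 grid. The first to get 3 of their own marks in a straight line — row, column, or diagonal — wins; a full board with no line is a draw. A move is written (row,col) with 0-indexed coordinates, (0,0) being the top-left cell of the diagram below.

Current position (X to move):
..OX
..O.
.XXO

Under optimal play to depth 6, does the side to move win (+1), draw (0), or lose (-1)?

value(..OX/..O./.XXO, X) = +1

[..OX/..O./.XXO] X move#1: (0,0):-1/X.OX/..O./.XXO, (0,1):+1/.XOX/..O./.XXO*, (1,0):-1/..OX/X.O./.XXO, (1,1):-1/..OX/.XO./.XXO, (1,3):-1/..OX/..OX/.XXO, (2,0):+1/..OX/..O./XXXO
[.XOX/..O./.XXO] O move#2: (0,0):-1/OXOX/..O./.XXO*, (1,0):-1/.XOX/O.O./.XXO, (1,1):-1/.XOX/.OO./.XXO, (1,3):-1/.XOX/..OO/.XXO, (2,0):-1/.XOX/..O./OXXO
[OXOX/..O./.XXO] X move#3: (1,0):+1/OXOX/X.O./.XXO*, (1,1):+1/OXOX/.XO./.XXO, (1,3):+1/OXOX/..OX/.XXO, (2,0):+1/OXOX/..O./XXXO
[OXOX/X.O./.XXO] O move#4: (1,1):-1/OXOX/XOO./.XXO*, (1,3):-1/OXOX/X.OO/.XXO, (2,0):-1/OXOX/X.O./OXXO
[OXOX/XOO./.XXO] X move#5: (1,3):-1/OXOX/XOOX/.XXO, (2,0):+1/OXOX/XOO./XXXO*
[OXOX/XOO./XXXO] end (terminal -1, O#6); searched ..OX/..O./.XXO to 6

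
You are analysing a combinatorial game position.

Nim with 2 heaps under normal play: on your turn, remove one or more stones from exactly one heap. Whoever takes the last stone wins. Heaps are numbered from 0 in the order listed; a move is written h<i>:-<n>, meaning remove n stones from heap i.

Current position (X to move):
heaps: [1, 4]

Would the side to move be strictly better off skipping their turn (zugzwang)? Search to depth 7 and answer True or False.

zugzwang((1,4), X) = False

ply 1, X at (1,4) | h0:-1=-1→(0,4); h1:-1=-1→(1,3); h1:-2=-1→(1,2); h1:-3=+1→(1,1)*; h1:-4=-1→(1,0)
ply 2, O at (1,1) | h0:-1=-1→(0,1)*; h1:-1=-1→(1,0)
ply 3, X at (0,1) | h1:-1=+1→(0,0)*
ply 4: (0,0) is terminal -1 (O); from (1,4) depth 7
suppose X passes — search the same position with O to move:
pass> ply 1, O at (1,4) | h0:-1=-1→(0,4); h1:-1=-1→(1,3); h1:-2=-1→(1,2); h1:-3=+1→(1,1)*; h1:-4=-1→(1,0)
pass> ply 2, X at (1,1) | h0:-1=-1→(0,1)*; h1:-1=-1→(1,0)
pass> ply 3, O at (0,1) | h1:-1=+1→(0,0)*
pass> ply 4: (0,0) is terminal -1 (X); from (1,4) depth 7
for X: play +1, pass -1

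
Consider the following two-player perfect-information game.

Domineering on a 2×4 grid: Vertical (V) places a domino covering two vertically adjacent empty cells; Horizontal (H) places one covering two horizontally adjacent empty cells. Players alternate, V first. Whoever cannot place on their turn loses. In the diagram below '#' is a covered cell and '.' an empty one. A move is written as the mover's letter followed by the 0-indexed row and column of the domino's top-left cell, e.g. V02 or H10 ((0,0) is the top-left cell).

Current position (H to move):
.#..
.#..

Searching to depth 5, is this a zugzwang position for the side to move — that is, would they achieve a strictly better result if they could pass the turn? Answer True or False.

p1 H@[.#../.#..]: H02[.###/.#..]+1* H12[.#../.###]+1
p2 V@[.###/.#..]: V00[####/##..]-1*
p3 H@[####/##..]: H12[####/####]+1*
p4 V@[####/####] terminal -1; root [.#../.#..] d5
if H skipped the turn, V would face:
~ p1 V@[.#../.#..]: V00[##../##..]-1 V02[.##./.##.]+1* V03[.#.#/.#.#]+1
~ p2 H@[.##./.##.] terminal -1; root [.#../.#..] d5
compare (H): move=+1 vs pass=-1

zugzwang(.#../.#.., H) = False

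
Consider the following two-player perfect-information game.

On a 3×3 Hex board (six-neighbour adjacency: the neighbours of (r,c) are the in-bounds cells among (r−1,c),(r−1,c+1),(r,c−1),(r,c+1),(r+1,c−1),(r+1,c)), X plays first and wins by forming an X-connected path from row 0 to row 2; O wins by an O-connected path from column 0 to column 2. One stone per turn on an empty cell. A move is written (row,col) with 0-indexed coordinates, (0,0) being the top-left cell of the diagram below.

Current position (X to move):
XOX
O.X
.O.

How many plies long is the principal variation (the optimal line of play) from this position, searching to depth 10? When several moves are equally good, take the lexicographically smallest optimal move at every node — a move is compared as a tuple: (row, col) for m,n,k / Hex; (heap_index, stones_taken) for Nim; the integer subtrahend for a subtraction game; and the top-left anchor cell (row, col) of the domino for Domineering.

PV length from [XOX/O.X/.O.]: 3 plies

ply 1, X at XOX/O.X/.O. | (1,1)=+1→XOX/OXX/.O.*; (2,0)=+1→XOX/O.X/XO.; (2,2)=+1→XOX/O.X/.OX
ply 2, O at XOX/OXX/.O. | (2,0)=-1→XOX/OXX/OO.*; (2,2)=-1→XOX/OXX/.OO
ply 3, X at XOX/OXX/OO. | (2,2)=+1→XOX/OXX/OOX*
ply 4: XOX/OXX/OOX is terminal -1 (O); from XOX/O.X/.O. depth 10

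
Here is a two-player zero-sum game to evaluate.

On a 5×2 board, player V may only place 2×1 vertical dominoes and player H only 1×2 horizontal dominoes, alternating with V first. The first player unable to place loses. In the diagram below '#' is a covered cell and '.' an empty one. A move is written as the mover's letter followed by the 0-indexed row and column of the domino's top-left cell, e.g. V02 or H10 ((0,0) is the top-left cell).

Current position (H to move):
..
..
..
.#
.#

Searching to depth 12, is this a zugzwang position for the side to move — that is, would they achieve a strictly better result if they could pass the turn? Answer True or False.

[../../../.#/.#] H move#1: H00:-1/##/../../.#/.#, H10:+1/../##/../.#/.#*, H20:-1/../../##/.#/.#
[../##/../.#/.#] V move#2: V20:-1/../##/#./##/.#*, V30:-1/../##/../##/##
[../##/#./##/.#] H move#3: H00:+1/##/##/#./##/.#*
[##/##/#./##/.#] end (terminal -1, V#4); searched ../../../.#/.# to 12
pass branch (V moves first from the same position):
  | [../../../.#/.#] V move#1: V00:+1/#./#./../.#/.#*, V01:+1/.#/.#/../.#/.#, V10:+1/../#./#./.#/.#, V11:+1/../.#/.#/.#/.#, V20:-1/../../#./##/.#, V30:-1/../../../##/##
  | [#./#./../.#/.#] H move#2: H20:-1/#./#./##/.#/.#*
  | [#./#./##/.#/.#] V move#3: V01:+1/##/##/##/.#/.#*, V30:+1/#./#./##/##/##
  | [##/##/##/.#/.#] end (terminal -1, H#4); searched ../../../.#/.# to 12
H moving scores +1; H passing scores -1

zugzwang(../../../.#/.#, H) = False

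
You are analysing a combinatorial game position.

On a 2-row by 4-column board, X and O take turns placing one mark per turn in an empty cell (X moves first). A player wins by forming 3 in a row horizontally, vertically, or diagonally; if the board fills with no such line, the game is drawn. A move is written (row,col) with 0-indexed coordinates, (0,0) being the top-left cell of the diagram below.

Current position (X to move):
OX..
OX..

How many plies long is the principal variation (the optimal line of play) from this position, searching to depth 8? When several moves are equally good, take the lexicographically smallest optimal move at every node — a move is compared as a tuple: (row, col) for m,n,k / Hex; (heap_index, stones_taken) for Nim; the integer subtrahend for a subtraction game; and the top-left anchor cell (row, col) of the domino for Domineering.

p1 X@[OX../OX..]: (0,2)[OXX./OX..]+0* (0,3)[OX.X/OX..]+0 (1,2)[OX../OXX.]+0 (1,3)[OX../OX.X]+0
p2 O@[OXX./OX..]: (0,3)[OXXO/OX..]+0* (1,2)[OXX./OXO.]-1 (1,3)[OXX./OX.O]-1
p3 X@[OXXO/OX..]: (1,2)[OXXO/OXX.]+0* (1,3)[OXXO/OX.X]+0
p4 O@[OXXO/OXX.]: (1,3)[OXXO/OXXO]+0*
p5 X@[OXXO/OXXO] terminal +0; root [OX../OX..] d8

PV length from [OX../OX..]: 4 plies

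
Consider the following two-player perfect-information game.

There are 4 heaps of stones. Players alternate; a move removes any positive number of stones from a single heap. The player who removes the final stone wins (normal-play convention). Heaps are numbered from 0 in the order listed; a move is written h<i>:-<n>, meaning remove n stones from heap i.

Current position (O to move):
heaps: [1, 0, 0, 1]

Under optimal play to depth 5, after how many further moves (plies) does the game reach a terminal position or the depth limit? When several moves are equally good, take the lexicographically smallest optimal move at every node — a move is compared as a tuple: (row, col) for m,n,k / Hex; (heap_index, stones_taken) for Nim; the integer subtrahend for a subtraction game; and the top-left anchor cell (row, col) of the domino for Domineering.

p1 O@[(1,0,0,1)]: h0:-1[(0,0,0,1)]-1* h3:-1[(1,0,0,0)]-1
p2 X@[(0,0,0,1)]: h3:-1[(0,0,0,0)]+1*
p3 O@[(0,0,0,0)] terminal -1; root [(1,0,0,1)] d5

PV length from [(1,0,0,1)]: 2 plies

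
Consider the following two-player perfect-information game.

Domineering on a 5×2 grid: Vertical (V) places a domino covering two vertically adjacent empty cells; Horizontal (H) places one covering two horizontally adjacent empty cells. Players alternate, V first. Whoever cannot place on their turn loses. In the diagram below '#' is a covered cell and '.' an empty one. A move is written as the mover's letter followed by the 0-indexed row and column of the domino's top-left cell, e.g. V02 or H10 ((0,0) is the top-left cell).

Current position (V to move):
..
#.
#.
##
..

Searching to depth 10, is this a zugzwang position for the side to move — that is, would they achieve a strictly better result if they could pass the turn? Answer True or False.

p1 V@[../#./#./##/..]: V01[.#/##/#./##/..]-1* V11[../##/##/##/..]-1
p2 H@[.#/##/#./##/..]: H40[.#/##/#./##/##]+1*
p3 V@[.#/##/#./##/##] terminal -1; root [../#./#./##/..] d10
if V skipped the turn, H would face:
~ p1 H@[../#./#./##/..]: H00[##/#./#./##/..]+1* H40[../#./#./##/##]-1
~ p2 V@[##/#./#./##/..]: V11[##/##/##/##/..]-1*
~ p3 H@[##/##/##/##/..]: H40[##/##/##/##/##]+1*
~ p4 V@[##/##/##/##/##] terminal -1; root [../#./#./##/..] d10
compare (V): move=-1 vs pass=-1

zugzwang(../#./#./##/.., V) = False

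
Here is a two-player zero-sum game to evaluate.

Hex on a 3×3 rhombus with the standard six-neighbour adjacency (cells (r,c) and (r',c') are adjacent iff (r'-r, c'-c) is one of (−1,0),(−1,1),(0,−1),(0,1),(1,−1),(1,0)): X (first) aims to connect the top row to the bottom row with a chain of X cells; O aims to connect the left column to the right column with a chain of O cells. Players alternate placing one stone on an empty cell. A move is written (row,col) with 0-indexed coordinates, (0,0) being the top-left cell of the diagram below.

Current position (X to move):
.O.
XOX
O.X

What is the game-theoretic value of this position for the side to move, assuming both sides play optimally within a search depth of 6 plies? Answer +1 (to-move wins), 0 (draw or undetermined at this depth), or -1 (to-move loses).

value(.O./XOX/O.X, X) = +1

p1 X@[.O./XOX/O.X]: (0,0)[XO./XOX/O.X]-1 (0,2)[.OX/XOX/O.X]+1* (2,1)[.O./XOX/OXX]-1
p2 O@[.OX/XOX/O.X] terminal -1; root [.O./XOX/O.X] d6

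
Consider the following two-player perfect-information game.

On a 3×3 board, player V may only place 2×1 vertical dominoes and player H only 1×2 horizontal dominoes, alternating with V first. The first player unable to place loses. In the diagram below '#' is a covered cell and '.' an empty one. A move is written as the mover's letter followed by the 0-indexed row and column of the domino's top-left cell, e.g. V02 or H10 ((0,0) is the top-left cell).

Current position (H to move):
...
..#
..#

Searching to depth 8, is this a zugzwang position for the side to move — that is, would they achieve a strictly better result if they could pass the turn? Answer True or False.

zugzwang(.../..#/..#, H) = False

ply 1, H at .../..#/..# | H00=-1→##./..#/..#; H01=-1→.##/..#/..#; H10=+1→.../###/..#*; H20=-1→.../..#/###
ply 2: .../###/..# is terminal -1 (V); from .../..#/..# depth 8
if H skipped the turn, V would face:
~ ply 1, V at .../..#/..# | V00=+1→#../#.#/..#*; V01=+1→.#./.##/..#; V10=+1→.../#.#/#.#; V11=+1→.../.##/.##
~ ply 2, H at #../#.#/..# | H01=-1→###/#.#/..#*; H20=-1→#../#.#/###
~ ply 3, V at ###/#.#/..# | V11=+1→###/###/.##*
~ ply 4: ###/###/.## is terminal -1 (H); from .../..#/..# depth 8
compare (H): move=+1 vs pass=-1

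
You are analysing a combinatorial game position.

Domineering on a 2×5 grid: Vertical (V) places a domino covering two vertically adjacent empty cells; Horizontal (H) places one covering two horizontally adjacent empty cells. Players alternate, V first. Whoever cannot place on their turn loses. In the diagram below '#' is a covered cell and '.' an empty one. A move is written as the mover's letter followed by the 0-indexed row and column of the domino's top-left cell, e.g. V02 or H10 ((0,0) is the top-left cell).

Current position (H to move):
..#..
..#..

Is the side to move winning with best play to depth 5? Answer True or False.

H winning at [..#../..#..]: False

[..#../..#..] H move#1: H00:-1/###../..#..*, H03:-1/..###/..#.., H10:-1/..#../###.., H13:-1/..#../..###
[###../..#..] V move#2: V03:+1/####./..##.*, V04:+1/###.#/..#.#
[####./..##.] H move#3: H10:-1/####./####.*
[####./####.] V move#4: V04:+1/#####/#####*
[#####/#####] end (terminal -1, H#5); searched ..#../..#.. to 5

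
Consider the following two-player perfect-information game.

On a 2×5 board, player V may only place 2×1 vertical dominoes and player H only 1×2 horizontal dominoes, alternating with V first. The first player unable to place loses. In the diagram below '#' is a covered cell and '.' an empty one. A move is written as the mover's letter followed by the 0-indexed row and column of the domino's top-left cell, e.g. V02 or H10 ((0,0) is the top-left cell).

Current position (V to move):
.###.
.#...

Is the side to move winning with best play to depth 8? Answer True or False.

V winning at [.###./.#...]: True

ply 1, V at .###./.#... | V00=-1→####./##...; V04=+1→.####/.#..#*
ply 2, H at .####/.#..# | H12=-1→.####/.####*
ply 3, V at .####/.#### | V00=+1→#####/#####*
ply 4: #####/##### is terminal -1 (H); from .###./.#... depth 8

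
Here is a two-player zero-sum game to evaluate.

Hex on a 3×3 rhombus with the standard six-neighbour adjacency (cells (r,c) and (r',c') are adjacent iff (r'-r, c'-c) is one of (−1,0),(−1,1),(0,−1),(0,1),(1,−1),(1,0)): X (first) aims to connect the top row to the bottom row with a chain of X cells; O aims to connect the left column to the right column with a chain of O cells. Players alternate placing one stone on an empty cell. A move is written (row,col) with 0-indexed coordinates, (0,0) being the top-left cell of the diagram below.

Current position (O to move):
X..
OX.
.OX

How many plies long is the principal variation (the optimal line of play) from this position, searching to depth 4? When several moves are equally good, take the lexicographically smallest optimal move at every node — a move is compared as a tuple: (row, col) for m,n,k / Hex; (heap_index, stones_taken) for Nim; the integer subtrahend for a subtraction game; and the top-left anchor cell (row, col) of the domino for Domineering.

ply 1, O at X../OX./.OX | (0,1)=-1→XO./OX./.OX*; (0,2)=-1→X.O/OX./.OX; (1,2)=-1→X../OXO/.OX; (2,0)=-1→X../OX./OOX
ply 2, X at XO./OX./.OX | (0,2)=+1→XOX/OX./.OX*; (1,2)=-1→XO./OXX/.OX; (2,0)=-1→XO./OX./XOX
ply 3, O at XOX/OX./.OX | (1,2)=-1→XOX/OXO/.OX*; (2,0)=-1→XOX/OX./OOX
ply 4, X at XOX/OXO/.OX | (2,0)=+1→XOX/OXO/XOX*
ply 5: XOX/OXO/XOX is terminal -1 (O); from X../OX./.OX depth 4

PV length from [X../OX./.OX]: 4 plies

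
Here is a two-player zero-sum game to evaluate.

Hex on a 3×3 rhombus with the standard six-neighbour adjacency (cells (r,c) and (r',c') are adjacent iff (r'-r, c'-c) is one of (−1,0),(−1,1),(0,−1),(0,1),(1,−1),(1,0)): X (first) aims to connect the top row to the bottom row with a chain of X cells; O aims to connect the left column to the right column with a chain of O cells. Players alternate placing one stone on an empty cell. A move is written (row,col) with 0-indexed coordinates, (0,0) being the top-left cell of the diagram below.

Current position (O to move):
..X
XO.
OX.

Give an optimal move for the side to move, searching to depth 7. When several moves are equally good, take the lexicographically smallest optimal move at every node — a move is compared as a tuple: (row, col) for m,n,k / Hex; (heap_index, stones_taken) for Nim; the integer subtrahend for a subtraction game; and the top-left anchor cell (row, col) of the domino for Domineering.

[..X/XO./OX.] O move#1: (0,0):-1/O.X/XO./OX., (0,1):-1/.OX/XO./OX., (1,2):+1/..X/XOO/OX.*, (2,2):-1/..X/XO./OXO
[..X/XOO/OX.] end (terminal -1, X#2); searched ..X/XO./OX. to 7

O's best at [..X/XO./OX.]: (1,2)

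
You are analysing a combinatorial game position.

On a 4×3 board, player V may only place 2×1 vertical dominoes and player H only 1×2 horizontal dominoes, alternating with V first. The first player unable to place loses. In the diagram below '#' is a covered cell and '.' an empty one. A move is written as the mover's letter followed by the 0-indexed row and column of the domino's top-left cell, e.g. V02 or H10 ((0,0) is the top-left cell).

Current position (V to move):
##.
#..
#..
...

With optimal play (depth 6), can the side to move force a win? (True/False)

V winning at [##./#../#../...]: True

ply 1, V at ##./#../#../... | V02=-1→###/#.#/#../...; V11=+1→##./##./##./...*; V12=+1→##./#.#/#.#/...; V21=+1→##./#../##./.#.; V22=+1→##./#../#.#/..#
ply 2, H at ##./##./##./... | H30=-1→##./##./##./##.*; H31=-1→##./##./##./.##
ply 3, V at ##./##./##./##. | V02=+1→###/###/##./##.*; V12=+1→##./###/###/##.; V22=+1→##./##./###/###
ply 4: ###/###/##./##. is terminal -1 (H); from ##./#../#../... depth 6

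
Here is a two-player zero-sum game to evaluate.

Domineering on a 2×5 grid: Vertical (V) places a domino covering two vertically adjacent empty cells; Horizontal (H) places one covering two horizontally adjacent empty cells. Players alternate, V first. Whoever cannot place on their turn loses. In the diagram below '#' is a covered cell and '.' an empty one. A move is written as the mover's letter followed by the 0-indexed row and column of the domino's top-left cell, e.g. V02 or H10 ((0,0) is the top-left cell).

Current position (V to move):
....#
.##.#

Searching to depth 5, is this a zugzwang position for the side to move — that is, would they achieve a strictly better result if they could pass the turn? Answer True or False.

p1 V@[....#/.##.#]: V00[#...#/###.#]-1* V03[...##/.####]-1
p2 H@[#...#/###.#]: H01[###.#/###.#]-1 H02[#.###/###.#]+1*
p3 V@[#.###/###.#] terminal -1; root [....#/.##.#] d5
if V skipped the turn, H would face:
~ p1 H@[....#/.##.#]: H00[##..#/.##.#]-1* H01[.##.#/.##.#]-1 H02[..###/.##.#]-1
~ p2 V@[##..#/.##.#]: V03[##.##/.####]+1*
~ p3 H@[##.##/.####] terminal -1; root [....#/.##.#] d5
compare (V): move=-1 vs pass=+1

zugzwang(....#/.##.#, V) = True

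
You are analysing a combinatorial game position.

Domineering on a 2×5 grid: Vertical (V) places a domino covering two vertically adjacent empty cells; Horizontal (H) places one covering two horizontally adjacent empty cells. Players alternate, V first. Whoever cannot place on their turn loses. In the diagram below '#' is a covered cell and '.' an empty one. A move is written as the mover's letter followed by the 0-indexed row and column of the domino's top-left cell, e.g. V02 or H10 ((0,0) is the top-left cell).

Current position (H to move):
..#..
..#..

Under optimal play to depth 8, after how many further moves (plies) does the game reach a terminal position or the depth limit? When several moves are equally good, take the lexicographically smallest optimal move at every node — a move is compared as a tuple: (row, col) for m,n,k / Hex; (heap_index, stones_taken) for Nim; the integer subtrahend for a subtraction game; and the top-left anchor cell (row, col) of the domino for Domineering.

[..#../..#..] H move#1: H00:-1/###../..#..*, H03:-1/..###/..#.., H10:-1/..#../###.., H13:-1/..#../..###
[###../..#..] V move#2: V03:+1/####./..##.*, V04:+1/###.#/..#.#
[####./..##.] H move#3: H10:-1/####./####.*
[####./####.] V move#4: V04:+1/#####/#####*
[#####/#####] end (terminal -1, H#5); searched ..#../..#.. to 8

PV length from [..#../..#..]: 4 plies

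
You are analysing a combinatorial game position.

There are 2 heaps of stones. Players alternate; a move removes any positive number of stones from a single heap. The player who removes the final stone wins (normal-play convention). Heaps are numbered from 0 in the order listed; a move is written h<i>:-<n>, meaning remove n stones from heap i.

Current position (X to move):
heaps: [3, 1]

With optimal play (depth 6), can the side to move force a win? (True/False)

ply 1, X at (3,1) | h0:-1=-1→(2,1); h0:-2=+1→(1,1)*; h0:-3=-1→(0,1); h1:-1=-1→(3,0)
ply 2, O at (1,1) | h0:-1=-1→(0,1)*; h1:-1=-1→(1,0)
ply 3, X at (0,1) | h1:-1=+1→(0,0)*
ply 4: (0,0) is terminal -1 (O); from (3,1) depth 6

X winning at [(3,1)]: True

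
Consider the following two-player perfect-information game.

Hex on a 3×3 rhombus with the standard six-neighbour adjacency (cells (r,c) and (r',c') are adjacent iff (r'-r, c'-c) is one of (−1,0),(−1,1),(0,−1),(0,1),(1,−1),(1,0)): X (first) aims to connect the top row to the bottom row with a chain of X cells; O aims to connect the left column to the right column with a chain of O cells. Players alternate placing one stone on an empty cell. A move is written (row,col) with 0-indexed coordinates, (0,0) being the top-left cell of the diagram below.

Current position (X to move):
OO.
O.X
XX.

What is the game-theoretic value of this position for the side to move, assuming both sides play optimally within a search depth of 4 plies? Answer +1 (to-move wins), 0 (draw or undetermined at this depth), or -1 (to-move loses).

p1 X@[OO./O.X/XX.]: (0,2)[OOX/O.X/XX.]+1* (1,1)[OO./OXX/XX.]-1 (2,2)[OO./O.X/XXX]-1
p2 O@[OOX/O.X/XX.] terminal -1; root [OO./O.X/XX.] d4

value(OO./O.X/XX., X) = +1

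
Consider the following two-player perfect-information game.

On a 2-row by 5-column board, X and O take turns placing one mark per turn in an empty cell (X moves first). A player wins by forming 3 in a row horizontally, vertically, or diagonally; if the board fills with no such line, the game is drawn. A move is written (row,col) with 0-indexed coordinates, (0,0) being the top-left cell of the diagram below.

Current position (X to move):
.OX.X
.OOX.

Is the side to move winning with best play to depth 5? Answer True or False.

p1 X@[.OX.X/.OOX.]: (0,0)[XOX.X/.OOX.]-1 (0,3)[.OXXX/.OOX.]+1* (1,0)[.OX.X/XOOX.]+0 (1,4)[.OX.X/.OOXX]-1
p2 O@[.OXXX/.OOX.] terminal -1; root [.OX.X/.OOX.] d5

X winning at [.OX.X/.OOX.]: True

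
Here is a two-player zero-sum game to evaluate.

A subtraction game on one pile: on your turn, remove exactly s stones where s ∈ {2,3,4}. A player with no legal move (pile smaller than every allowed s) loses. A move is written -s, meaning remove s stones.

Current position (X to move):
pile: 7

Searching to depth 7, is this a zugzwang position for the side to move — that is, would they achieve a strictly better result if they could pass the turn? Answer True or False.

zugzwang(7, X) = True

[7] X move#1: -2:-1/5*, -3:-1/4, -4:-1/3
[5] O move#2: -2:-1/3, -3:-1/2, -4:+1/1*
[1] end (terminal -1, X#3); searched 7 to 7
if X skipped the turn, O would face:
~ [7] O move#1: -2:-1/5*, -3:-1/4, -4:-1/3
~ [5] X move#2: -2:-1/3, -3:-1/2, -4:+1/1*
~ [1] end (terminal -1, O#3); searched 7 to 7
compare (X): move=-1 vs pass=+1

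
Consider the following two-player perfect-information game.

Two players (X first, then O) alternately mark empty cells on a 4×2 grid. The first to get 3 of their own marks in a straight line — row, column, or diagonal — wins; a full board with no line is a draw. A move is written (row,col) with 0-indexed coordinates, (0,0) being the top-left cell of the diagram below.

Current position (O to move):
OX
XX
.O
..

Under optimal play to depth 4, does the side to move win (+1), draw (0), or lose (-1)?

[OX/XX/.O/..] O move#1: (2,0):+0/OX/XX/OO/..*, (3,0):+0/OX/XX/.O/O., (3,1):+0/OX/XX/.O/.O
[OX/XX/OO/..] X move#2: (3,0):+0/OX/XX/OO/X.*, (3,1):+0/OX/XX/OO/.X
[OX/XX/OO/X.] O move#3: (3,1):+0/OX/XX/OO/XO*
[OX/XX/OO/XO] end (terminal +0, X#4); searched OX/XX/.O/.. to 4

value(OX/XX/.O/.., O) = 0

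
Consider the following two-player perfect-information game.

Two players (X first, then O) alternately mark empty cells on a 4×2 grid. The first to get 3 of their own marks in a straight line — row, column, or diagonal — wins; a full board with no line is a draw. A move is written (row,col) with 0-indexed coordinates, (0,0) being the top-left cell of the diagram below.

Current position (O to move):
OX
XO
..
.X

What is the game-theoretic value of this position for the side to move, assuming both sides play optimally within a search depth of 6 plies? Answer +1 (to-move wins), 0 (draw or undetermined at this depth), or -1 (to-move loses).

value(OX/XO/../.X, O) = 0

p1 O@[OX/XO/../.X]: (2,0)[OX/XO/O./.X]+0* (2,1)[OX/XO/.O/.X]+0 (3,0)[OX/XO/../OX]+0
p2 X@[OX/XO/O./.X]: (2,1)[OX/XO/OX/.X]+0* (3,0)[OX/XO/O./XX]+0
p3 O@[OX/XO/OX/.X]: (3,0)[OX/XO/OX/OX]+0*
p4 X@[OX/XO/OX/OX] terminal +0; root [OX/XO/../.X] d6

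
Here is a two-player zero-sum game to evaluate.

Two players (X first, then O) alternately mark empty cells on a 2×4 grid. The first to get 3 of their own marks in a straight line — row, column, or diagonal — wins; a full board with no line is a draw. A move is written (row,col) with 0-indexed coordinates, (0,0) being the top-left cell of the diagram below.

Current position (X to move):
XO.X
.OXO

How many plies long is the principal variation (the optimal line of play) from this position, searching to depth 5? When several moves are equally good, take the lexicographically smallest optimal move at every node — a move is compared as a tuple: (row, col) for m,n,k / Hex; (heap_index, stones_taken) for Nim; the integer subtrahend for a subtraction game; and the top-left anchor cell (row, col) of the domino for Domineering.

p1 X@[XO.X/.OXO]: (0,2)[XOXX/.OXO]+0* (1,0)[XO.X/XOXO]+0
p2 O@[XOXX/.OXO]: (1,0)[XOXX/OOXO]+0*
p3 X@[XOXX/OOXO] terminal +0; root [XO.X/.OXO] d5

PV length from [XO.X/.OXO]: 2 plies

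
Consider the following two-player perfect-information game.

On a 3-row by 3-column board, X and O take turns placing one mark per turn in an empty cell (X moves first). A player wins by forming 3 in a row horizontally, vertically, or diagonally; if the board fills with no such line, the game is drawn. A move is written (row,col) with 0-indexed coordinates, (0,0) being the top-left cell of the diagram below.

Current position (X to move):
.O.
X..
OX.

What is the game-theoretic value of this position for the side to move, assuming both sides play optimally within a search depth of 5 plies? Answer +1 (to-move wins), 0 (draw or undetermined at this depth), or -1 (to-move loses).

value(.O./X../OX., X) = 0

[.O./X../OX.] X move#1: (0,0):+0/XO./X../OX.*, (0,2):+0/.OX/X../OX., (1,1):+0/.O./XX./OX., (1,2):+0/.O./X.X/OX., (2,2):-1/.O./X../OXX
[XO./X../OX.] O move#2: (0,2):-1/XOO/X../OX., (1,1):+0/XO./XO./OX.*, (1,2):+0/XO./X.O/OX., (2,2):+0/XO./X../OXO
[XO./XO./OX.] X move#3: (0,2):+0/XOX/XO./OX.*, (1,2):-1/XO./XOX/OX., (2,2):-1/XO./XO./OXX
[XOX/XO./OX.] O move#4: (1,2):+0/XOX/XOO/OX.*, (2,2):+0/XOX/XO./OXO
[XOX/XOO/OX.] X move#5: (2,2):+0/XOX/XOO/OXX*
[XOX/XOO/OXX] end (terminal +0, O#6); searched .O./X../OX. to 5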